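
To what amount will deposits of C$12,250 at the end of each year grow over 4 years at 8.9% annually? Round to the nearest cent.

FV = 12250 × [(1+0.089)^4 − 1] / 0.089 = 12250 × 4.566389 = 55,938.2649

C$55,938.26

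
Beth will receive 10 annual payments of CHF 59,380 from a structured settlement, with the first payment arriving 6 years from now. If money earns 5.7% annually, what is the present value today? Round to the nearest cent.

CHF 336,003.53

Value one period before first payment (t=5): 59380 × [1 − (1+0.057)^(−10)] / 0.057 = 59380 × 7.465838 = 443,321.4821
Discount back 5 years: 443,321.4821 × (1+0.057)^(−5) = 443,321.4821 × 0.757923 = 336,003.5299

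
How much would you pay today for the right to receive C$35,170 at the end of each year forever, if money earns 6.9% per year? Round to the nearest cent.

PV = C/r = 35170/0.069 = 509,710.1449

C$509,710.14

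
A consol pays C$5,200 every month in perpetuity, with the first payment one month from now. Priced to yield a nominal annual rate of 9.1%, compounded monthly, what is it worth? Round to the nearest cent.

C$685,714.29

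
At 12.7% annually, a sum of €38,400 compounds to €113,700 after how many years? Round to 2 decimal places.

(1+i)^n = 113700/38400 = 2.96094, so n = ln 2.96094 / ln 1.127 = 9.0792 years

9.08 years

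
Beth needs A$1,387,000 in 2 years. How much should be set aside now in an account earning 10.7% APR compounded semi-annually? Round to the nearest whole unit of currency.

With 2 periods per year: i = 0.0535, n = 4.
PV = FV·(1+i)^(−n) = 1,387,000 × 0.811824 = 1,125,999.7687

A$1,126,000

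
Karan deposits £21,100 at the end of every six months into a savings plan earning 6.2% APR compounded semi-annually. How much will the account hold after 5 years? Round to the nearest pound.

£243,005

With 2 periods per year: i = 0.031, n = 10.
FV = 21100 × [(1+0.031)^10 − 1] / 0.031 = 21100 × 11.516815 = 243,004.7956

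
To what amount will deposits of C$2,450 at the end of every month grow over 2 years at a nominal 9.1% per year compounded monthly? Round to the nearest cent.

With 12 periods per year: i = 0.00758333, n = 24.
FV = PMT · [(1+i)^n − 1] / i = 2450 · 26.214172 = 64,224.7214

C$64,224.72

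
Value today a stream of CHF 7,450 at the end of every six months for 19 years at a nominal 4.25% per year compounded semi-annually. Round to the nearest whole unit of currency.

CHF 192,907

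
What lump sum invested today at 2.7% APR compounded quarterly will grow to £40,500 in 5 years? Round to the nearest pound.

With 4 periods per year: i = 0.00675, n = 20.
Discount factor = (1+0.00675)^(−20) = 0.874112; PV = 40,500 × 0.874112 = 35,401.5484

£35,402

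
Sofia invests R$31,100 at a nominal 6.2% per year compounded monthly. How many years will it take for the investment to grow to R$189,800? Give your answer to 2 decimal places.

Periodic rate i = 0.062/12 = 0.00516667.
n = ln(189800/31100) / ln(1+0.00516667) = ln(6.10289) / 0.005153 = 350.9868 months
= 350.9868/12 years

29.25 years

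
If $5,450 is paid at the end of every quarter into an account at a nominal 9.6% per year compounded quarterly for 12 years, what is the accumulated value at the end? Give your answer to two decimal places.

With 4 periods per year: i = 0.024, n = 48.
FV = 5450 × [(1+0.024)^48 − 1] / 0.024 = 5450 × 88.406190 = 481,813.7333

$481,813.73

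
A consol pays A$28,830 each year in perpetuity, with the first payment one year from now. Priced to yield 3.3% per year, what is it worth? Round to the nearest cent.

A$873,636.36

PV = PMT / i = 28830 / 0.033 = 873,636.3636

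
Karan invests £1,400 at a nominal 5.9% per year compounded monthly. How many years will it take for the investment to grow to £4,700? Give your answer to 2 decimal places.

20.58 years

Periodic rate i = 0.059/12 = 0.00491667.
(1+i)^n = 4700/1400 = 3.35714, so n = ln 3.35714 / ln 1.00492 = 246.9285 months
= 246.9285/12 years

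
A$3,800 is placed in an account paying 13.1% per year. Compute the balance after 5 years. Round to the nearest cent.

A$7,032.29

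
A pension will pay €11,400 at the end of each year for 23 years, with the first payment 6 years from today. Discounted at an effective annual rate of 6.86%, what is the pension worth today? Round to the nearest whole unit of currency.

€93,336

PV at t=5 (ordinary 23-year annuity): 11400 × a(23|0.0686) = 11400 × 11.408225 = 130,053.7638
Discount back 5 years: 130,053.7638 × (1+0.0686)^(−5) = 130,053.7638 × 0.717669 = 93,335.5468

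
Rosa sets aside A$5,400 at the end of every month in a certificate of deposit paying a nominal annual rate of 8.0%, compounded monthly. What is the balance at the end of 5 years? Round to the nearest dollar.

i = 0.08/12 = 0.00666667 per month; n = 5·12 = 60.
FV = 5400 × [(1+0.00666667)^60 − 1] / 0.00666667 = 5400 × 73.476856 = 396,775.0237

A$396,775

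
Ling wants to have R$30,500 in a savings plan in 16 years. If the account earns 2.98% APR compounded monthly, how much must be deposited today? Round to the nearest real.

R$18,945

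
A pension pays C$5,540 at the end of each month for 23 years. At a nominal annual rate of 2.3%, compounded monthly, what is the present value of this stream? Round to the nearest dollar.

C$1,186,546

Periodic rate i = 0.023/12 = 0.00191667; n = 23 × 12 = 276 periods.
Annuity factor a(276|0.00191667) = 214.177951; PV = 5540 × 214.177951 = 1,186,545.8496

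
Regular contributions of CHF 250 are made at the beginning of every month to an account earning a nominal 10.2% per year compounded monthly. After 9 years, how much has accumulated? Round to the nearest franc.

CHF 44,332

i = 0.102/12 = 0.0085 per month; n = 9·12 = 108.
FV = PMT · [(1+i)^n − 1] / i × (1+i) = 250 · 177.327548 = 44,331.8870
(annuity-due: payments at period start, so ×(1+i).)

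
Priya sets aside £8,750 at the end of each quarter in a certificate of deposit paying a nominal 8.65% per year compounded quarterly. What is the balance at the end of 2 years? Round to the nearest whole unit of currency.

£75,534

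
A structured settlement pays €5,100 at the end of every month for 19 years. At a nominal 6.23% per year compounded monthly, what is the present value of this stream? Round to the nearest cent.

€680,682.72

With 12 periods per year: i = 0.00519167, n = 228.
PV = PMT · [1 − (1+i)^(−n)] / i = 5100 · 133.467200 = 680,682.7204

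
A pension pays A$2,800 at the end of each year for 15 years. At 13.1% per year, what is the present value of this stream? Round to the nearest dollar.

Annuity factor a(15|0.131) = 6.429135; PV = 2800 × 6.429135 = 18,001.5792

A$18,002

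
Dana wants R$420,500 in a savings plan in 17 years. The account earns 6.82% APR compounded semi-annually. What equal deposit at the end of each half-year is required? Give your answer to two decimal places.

R$6,741.48

With 2 periods per year: i = 0.0341, n = 34.
FV-annuity factor = 62.375032; PMT = 420500 / 62.375032 = 6,741.4795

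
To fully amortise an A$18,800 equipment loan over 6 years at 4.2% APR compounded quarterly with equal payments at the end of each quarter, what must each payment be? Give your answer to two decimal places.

i = 0.042/4 = 0.0105 per quarter; n = 6·4 = 24.
Annuity-PV factor = 21.117470; PMT = 18800 / 21.117470 = 890.2581

A$890.26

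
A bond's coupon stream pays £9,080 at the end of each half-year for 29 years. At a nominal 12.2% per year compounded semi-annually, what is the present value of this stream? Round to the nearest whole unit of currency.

£144,052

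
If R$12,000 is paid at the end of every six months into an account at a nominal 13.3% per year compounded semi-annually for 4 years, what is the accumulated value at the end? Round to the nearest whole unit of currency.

i = 0.133/2 = 0.0665 per half-year; n = 4·2 = 8.
FV = PMT · [(1+i)^n − 1] / i = 12000 · 10.131364 = 121,576.3661

R$121,576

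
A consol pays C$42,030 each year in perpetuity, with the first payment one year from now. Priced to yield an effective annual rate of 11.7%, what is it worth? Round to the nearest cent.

PV = PMT / i = 42030 / 0.117 = 359,230.7692

C$359,230.77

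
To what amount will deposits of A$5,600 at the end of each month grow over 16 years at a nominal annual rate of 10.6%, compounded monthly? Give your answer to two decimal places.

A$2,796,816.60

i = 0.106/12 = 0.00883333 per month; n = 16·12 = 192.
FV = 5600 × [(1+0.00883333)^192 − 1] / 0.00883333 = 5600 × 499.431535 = 2,796,816.5958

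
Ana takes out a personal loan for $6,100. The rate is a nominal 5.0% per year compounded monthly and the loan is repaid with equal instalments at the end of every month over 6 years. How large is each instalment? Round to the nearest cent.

Periodic rate i = 0.05/12 = 0.00416667; n = 6 × 12 = 72 periods.
Annuity-PV factor = 62.092777; PMT = 6100 / 62.092777 = 98.2401

$98.24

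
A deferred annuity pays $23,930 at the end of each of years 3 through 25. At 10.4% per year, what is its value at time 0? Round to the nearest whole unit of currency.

Value one period before first payment (t=2): 23930 × [1 − (1+0.104)^(−23)] / 0.104 = 23930 × 8.627564 = 206,457.6127
Discount back 2 years: 206,457.6127 × (1+0.104)^(−2) = 206,457.6127 × 0.820468 = 169,391.9449

$169,392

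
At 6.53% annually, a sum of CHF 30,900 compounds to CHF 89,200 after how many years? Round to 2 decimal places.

16.76 years

n = ln(89200/30900) / ln(1+0.0653) = ln(2.88673) / 0.063256 = 16.7592 years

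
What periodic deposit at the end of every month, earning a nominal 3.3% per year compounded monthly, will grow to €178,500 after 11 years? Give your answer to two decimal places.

€1,123.49

With 12 periods per year: i = 0.00275, n = 132.
FV-annuity factor = 158.879924; PMT = 178500 / 158.879924 = 1,123.4900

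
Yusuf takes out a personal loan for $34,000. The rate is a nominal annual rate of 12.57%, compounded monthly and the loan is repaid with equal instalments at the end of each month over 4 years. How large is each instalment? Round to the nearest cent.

$904.90

Periodic rate i = 0.1257/12 = 0.010475; n = 4 × 12 = 48 periods.
Annuity-PV factor = 37.573407; PMT = 34000 / 37.573407 = 904.8953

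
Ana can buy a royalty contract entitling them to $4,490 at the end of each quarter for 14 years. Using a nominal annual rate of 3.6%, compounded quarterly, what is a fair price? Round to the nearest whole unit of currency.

With 4 periods per year: i = 0.009, n = 56.
PV = 4490 × [1 − (1+0.009)^(−56)] / 0.009 = 4490 × 43.836347 = 196,825.1997

$196,825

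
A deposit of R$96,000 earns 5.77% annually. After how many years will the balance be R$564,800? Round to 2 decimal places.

(1+i)^n = 564800/96000 = 5.88333, so n = ln 5.88333 / ln 1.0577 = 31.5905 years

31.59 years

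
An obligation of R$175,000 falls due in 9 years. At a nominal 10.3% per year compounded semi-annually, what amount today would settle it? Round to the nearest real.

R$70,871

Periodic rate i = 0.103/2 = 0.0515; n = 9 × 2 = 18 periods.
PV = 175,000 / (1 + 0.0515)^18 = 175,000 / 2.469261 = 70,871.4082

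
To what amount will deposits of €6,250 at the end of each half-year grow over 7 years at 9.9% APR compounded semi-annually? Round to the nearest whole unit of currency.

€122,067

With 2 periods per year: i = 0.0495, n = 14.
FV = PMT · [(1+i)^n − 1] / i = 6250 · 19.530764 = 122,067.2770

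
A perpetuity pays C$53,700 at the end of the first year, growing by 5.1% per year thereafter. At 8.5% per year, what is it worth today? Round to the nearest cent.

C$1,579,411.76

PV = D₁/(r − g) = 53700/(0.085 − 0.051) = 1,579,411.7647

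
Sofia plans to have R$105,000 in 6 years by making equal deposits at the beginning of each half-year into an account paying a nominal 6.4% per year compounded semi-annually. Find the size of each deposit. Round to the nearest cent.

With 2 periods per year: i = 0.032, n = 12.
FV-annuity factor × (1+i) = 14.813702; PMT = 105000 / 14.813702 = 7,088.0324

R$7,088.03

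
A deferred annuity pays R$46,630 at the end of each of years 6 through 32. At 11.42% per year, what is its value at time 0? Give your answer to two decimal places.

R$224,955.93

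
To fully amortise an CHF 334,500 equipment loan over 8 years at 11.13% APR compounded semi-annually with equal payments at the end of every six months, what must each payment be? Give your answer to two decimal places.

Periodic rate i = 0.1113/2 = 0.05565; n = 8 × 2 = 16 periods.
PMT = 334500 / ( [1 − (1+0.05565)^(−16)] / 0.05565 ) = 334500 / 10.414780 = 32,117.8166

CHF 32,117.82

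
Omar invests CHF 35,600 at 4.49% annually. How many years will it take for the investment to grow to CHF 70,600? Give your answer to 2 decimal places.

(1+i)^n = 70600/35600 = 1.98315, so n = ln 1.98315 / ln 1.0449 = 15.5889 years

15.59 years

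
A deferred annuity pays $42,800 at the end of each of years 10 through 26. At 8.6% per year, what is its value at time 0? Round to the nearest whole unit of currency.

Value one period before first payment (t=9): 42800 × [1 − (1+0.086)^(−17)] / 0.086 = 42800 × 8.767719 = 375,258.3893
PV₀ = 375,258.3893 / (1+0.086)^9 = 375,258.3893 / 2.101205 = 178,591.9926

$178,592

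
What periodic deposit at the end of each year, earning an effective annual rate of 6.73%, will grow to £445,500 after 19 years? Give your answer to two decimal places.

£12,252.52

FV-annuity factor = 36.359866; PMT = 445500 / 36.359866 = 12,252.5202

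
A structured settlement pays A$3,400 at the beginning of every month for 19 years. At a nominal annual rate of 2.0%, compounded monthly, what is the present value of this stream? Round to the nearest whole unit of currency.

i = 0.02/12 = 0.00166667 per month; n = 19·12 = 228.
Annuity factor a(228|0.00166667) × (1+i) = 189.869267; PV = 3400 × 189.869267 = 645,555.5068
(annuity-due: payments at period start, so ×(1+i).)

A$645,556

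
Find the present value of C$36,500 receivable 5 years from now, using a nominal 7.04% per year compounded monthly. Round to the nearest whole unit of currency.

C$25,696

Periodic rate i = 0.0704/12 = 0.00586667; n = 5 × 12 = 60 periods.
Discount factor = (1+0.00586667)^(−60) = 0.704004; PV = 36,500 × 0.704004 = 25,696.1397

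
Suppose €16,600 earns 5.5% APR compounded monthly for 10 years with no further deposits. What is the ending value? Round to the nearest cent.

€28,735.87

Periodic rate i = 0.055/12 = 0.00458333; n = 10 × 12 = 120 periods.
16,600 × (1+0.00458333)^120 = 16,600 × 1.731076 = 28,735.8685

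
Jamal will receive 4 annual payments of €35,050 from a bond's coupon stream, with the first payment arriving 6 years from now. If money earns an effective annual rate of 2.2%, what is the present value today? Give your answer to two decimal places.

PV at t=5 (ordinary 4-year annuity): 35050 × a(4|0.022) = 35050 × 3.789320 = 132,815.6667
PV₀ = 132,815.6667 / (1+0.022)^5 = 132,815.6667 / 1.114948 = 119,122.7820

€119,122.78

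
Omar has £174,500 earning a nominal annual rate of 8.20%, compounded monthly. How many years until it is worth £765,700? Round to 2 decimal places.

18.10 years

Periodic rate i = 0.082/12 = 0.00683333.
n = ln(765700/174500) / ln(1+0.00683333) = ln(4.38797) / 0.006810 = 217.1580 months
= 217.1580/12 years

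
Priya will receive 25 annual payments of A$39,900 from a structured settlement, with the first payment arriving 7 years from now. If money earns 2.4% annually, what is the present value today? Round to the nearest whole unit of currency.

Value one period before first payment (t=6): 39900 × [1 − (1+0.024)^(−25)] / 0.024 = 39900 × 18.636884 = 743,611.6657
PV₀ = 743,611.6657 / (1+0.024)^6 = 743,611.6657 / 1.152922 = 644,980.3068

A$644,980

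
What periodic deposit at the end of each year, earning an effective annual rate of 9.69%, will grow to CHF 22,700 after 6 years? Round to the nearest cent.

CHF 2,965.20

PMT = 22700 / ( [(1+0.0969)^6 − 1] / 0.0969 ) = 22700 / 7.655478 = 2,965.1971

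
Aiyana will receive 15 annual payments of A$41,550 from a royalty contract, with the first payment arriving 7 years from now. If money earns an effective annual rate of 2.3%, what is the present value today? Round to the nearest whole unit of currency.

PV at t=6 (ordinary 15-year annuity): 41550 × a(15|0.023) = 41550 × 12.565510 = 522,096.9274
PV₀ = 522,096.9274 / (1+0.023)^6 = 522,096.9274 / 1.146183 = 455,509.3910

A$455,509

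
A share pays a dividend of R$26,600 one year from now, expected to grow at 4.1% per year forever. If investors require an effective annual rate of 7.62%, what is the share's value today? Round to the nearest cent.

PV = D₁/(r − g) = 26600/(0.0762 − 0.041) = 755,681.8182

R$755,681.82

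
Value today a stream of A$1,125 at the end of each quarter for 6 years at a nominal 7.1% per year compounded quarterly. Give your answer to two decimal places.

With 4 periods per year: i = 0.01775, n = 24.
Annuity factor a(24|0.01775) = 19.404995; PV = 1125 × 19.404995 = 21,830.6192

A$21,830.62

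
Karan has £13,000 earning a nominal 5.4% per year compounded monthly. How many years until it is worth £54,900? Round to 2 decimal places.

Periodic rate i = 0.054/12 = 0.0045.
n = ln(54900/13000) / ln(1+0.0045) = ln(4.22308) / 0.004490 = 320.8451 months
= 320.8451/12 years

26.74 years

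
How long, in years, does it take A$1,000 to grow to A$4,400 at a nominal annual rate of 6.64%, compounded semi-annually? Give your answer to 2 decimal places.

22.68 years

Periodic rate i = 0.0664/2 = 0.0332.
(1+i)^n = 4400/1000 = 4.40000, so n = ln 4.40000 / ln 1.0332 = 45.3634 half-years
= 45.3634/2 years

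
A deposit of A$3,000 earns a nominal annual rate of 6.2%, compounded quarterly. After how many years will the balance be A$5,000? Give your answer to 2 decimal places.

Periodic rate i = 0.062/4 = 0.0155.
n = ln(5000/3000) / ln(1+0.0155) = ln(1.66667) / 0.015381 = 33.2112 quarters
= 33.2112/4 years

8.30 years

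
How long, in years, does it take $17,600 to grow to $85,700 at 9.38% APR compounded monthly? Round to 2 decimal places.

16.94 years

Periodic rate i = 0.0938/12 = 0.00781667.
n = ln(85700/17600) / ln(1+0.00781667) = ln(4.86932) / 0.007786 = 203.3005 months
= 203.3005/12 years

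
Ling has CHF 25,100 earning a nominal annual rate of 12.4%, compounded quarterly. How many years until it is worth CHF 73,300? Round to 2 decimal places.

8.78 years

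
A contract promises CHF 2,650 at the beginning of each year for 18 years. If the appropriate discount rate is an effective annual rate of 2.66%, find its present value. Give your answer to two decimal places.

CHF 38,514.87

PV = PMT · [1 − (1+i)^(−n)] / i × (1+i) = 2650 · 14.533912 = 38,514.8661
(Beginning-of-period payments → annuity-due factor ×(1+i).)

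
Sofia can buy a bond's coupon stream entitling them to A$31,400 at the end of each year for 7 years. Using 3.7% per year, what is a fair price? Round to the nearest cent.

A$190,571.77

PV = PMT · [1 − (1+i)^(−n)] / i = 31400 · 6.069165 = 190,571.7745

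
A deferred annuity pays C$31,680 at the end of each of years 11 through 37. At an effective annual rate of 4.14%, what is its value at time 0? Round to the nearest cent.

C$339,463.15

PV at t=10 (ordinary 27-year annuity): 31680 × a(27|0.0414) = 31680 × 16.076193 = 509,293.7822
Discount back 10 years: 509,293.7822 × (1+0.0414)^(−10) = 509,293.7822 × 0.666537 = 339,463.1530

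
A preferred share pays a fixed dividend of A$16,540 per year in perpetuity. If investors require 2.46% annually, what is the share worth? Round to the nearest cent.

PV = C/r = 16540/0.0246 = 672,357.7236

A$672,357.72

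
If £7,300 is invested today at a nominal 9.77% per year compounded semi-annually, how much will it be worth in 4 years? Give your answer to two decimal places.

Periodic rate i = 0.0977/2 = 0.04885; n = 4 × 2 = 8 periods.
FV = 7,300 × (1 + 0.04885)^8 = 10,691.2853

£10,691.29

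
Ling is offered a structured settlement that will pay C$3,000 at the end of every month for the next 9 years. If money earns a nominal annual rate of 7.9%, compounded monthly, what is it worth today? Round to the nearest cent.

With 12 periods per year: i = 0.00658333, n = 108.
Annuity factor a(108|0.00658333) = 77.119201; PV = 3000 × 77.119201 = 231,357.6023

C$231,357.60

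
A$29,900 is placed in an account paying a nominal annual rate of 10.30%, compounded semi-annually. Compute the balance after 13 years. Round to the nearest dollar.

Periodic rate i = 0.103/2 = 0.0515; n = 13 × 2 = 26 periods.
FV = 29,900 × (1 + 0.0515)^26 = 110,334.7692

A$110,335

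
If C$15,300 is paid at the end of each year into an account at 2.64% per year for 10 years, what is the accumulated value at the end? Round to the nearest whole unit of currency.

FV = PMT · [(1+i)^n − 1] / i = 15300 · 11.275624 = 172,517.0516

C$172,517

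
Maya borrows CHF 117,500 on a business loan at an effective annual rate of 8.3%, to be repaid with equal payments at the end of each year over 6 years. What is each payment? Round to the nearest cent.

CHF 25,648.83

PMT = 117500 / ( [1 − (1+0.083)^(−6)] / 0.083 ) = 117500 / 4.581107 = 25,648.8251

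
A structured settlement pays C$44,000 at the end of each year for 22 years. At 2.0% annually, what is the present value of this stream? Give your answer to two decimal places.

C$776,954.12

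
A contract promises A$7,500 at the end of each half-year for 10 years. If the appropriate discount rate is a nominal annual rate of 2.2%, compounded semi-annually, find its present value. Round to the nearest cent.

A$133,988.62

i = 0.022/2 = 0.011 per half-year; n = 10·2 = 20.
PV = PMT · [1 − (1+i)^(−n)] / i = 7500 · 17.865149 = 133,988.6167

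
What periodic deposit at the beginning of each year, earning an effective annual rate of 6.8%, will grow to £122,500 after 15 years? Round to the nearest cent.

PMT = 122500 / ( [(1+0.068)^15 − 1] / 0.068 × (1+i) ) = 122500 / 26.427966 = 4,635.2413

£4,635.24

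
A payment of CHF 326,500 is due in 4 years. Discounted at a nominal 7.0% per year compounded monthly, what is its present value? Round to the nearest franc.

i = 0.07/12 = 0.00583333 per month; n = 4·12 = 48.
PV = 326,500 / (1 + 0.00583333)^48 = 326,500 / 1.322054 = 246,964.2164

CHF 246,964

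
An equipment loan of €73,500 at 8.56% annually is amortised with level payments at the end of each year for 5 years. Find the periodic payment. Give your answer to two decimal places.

€18,681.06

PMT = 73500 / ( [1 − (1+0.0856)^(−5)] / 0.0856 ) = 73500 / 3.934467 = 18,681.0570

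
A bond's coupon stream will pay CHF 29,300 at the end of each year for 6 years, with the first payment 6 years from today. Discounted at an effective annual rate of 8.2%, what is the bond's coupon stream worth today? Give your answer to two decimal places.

Value one period before first payment (t=5): 29300 × [1 − (1+0.082)^(−6)] / 0.082 = 29300 × 4.594965 = 134,632.4632
Discount back 5 years: 134,632.4632 × (1+0.082)^(−5) = 134,632.4632 × 0.674316 = 90,784.8725

CHF 90,784.87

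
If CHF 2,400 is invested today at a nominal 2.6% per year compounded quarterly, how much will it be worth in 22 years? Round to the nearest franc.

CHF 4,244

With 4 periods per year: i = 0.0065, n = 88.
2,400 × (1+0.0065)^88 = 2,400 × 1.768531 = 4,244.4734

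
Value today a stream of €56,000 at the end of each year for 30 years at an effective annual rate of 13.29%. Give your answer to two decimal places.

Annuity factor a(30|0.1329) = 7.346328; PV = 56000 × 7.346328 = 411,394.3855

€411,394.39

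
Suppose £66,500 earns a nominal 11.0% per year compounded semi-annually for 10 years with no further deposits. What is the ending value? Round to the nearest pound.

£194,031

i = 0.11/2 = 0.055 per half-year; n = 10·2 = 20.
FV = 66,500 × (1 + 0.055)^20 = 194,030.8731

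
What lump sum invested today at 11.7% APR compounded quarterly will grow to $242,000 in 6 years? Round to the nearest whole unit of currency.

$121,147

With 4 periods per year: i = 0.02925, n = 24.
PV = 242,000 / (1 + 0.02925)^24 = 242,000 / 1.997565 = 121,147.4703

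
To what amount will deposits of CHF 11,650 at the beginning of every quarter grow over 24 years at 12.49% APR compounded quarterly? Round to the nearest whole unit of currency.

CHF 6,979,128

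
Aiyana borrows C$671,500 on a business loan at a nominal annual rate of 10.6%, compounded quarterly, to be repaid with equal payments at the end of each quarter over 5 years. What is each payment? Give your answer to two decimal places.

C$43,687.49

Periodic rate i = 0.106/4 = 0.0265; n = 5 × 4 = 20 periods.
PMT = 671500 / ( [1 − (1+0.0265)^(−20)] / 0.0265 ) = 671500 / 15.370532 = 43,687.4913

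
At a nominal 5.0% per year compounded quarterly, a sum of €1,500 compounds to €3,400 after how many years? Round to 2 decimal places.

16.47 years

Periodic rate i = 0.05/4 = 0.0125.
(1+i)^n = 3400/1500 = 2.26667, so n = ln 2.26667 / ln 1.0125 = 65.8731 quarters
= 65.8731/4 years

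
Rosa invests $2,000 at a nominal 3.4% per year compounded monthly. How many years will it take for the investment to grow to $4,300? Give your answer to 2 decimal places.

Periodic rate i = 0.034/12 = 0.00283333.
n = ln(4300/2000) / ln(1+0.00283333) = ln(2.15000) / 0.002829 = 270.5477 months
= 270.5477/12 years

22.55 years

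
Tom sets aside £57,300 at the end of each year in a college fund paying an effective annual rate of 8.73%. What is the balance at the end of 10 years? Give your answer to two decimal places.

Accumulation factor s(10|0.0873) = 14.998533; FV = 57300 × 14.998533 = 859,415.9319

£859,415.93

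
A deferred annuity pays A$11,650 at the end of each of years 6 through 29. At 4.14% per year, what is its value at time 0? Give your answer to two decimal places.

Value one period before first payment (t=5): 11650 × [1 − (1+0.0414)^(−24)] / 0.0414 = 11650 × 15.030744 = 175,108.1719
Discount back 5 years: 175,108.1719 × (1+0.0414)^(−5) = 175,108.1719 × 0.816417 = 142,961.3193

A$142,961.32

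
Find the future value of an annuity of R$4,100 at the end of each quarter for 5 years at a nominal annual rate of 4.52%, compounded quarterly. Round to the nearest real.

R$91,429

Periodic rate i = 0.0452/4 = 0.0113; n = 5 × 4 = 20 periods.
FV = PMT · [(1+i)^n − 1] / i = 4100 · 22.299818 = 91,429.2519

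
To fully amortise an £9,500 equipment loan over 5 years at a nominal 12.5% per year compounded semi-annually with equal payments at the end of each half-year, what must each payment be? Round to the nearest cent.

With 2 periods per year: i = 0.0625, n = 10.
PMT = 9500 / ( [1 − (1+0.0625)^(−10)] / 0.0625 ) = 9500 / 7.273691 = 1,306.0770

£1,306.08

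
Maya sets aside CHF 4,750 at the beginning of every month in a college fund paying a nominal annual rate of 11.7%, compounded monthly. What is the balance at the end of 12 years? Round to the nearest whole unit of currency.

With 12 periods per year: i = 0.00975, n = 144.
FV = PMT · [(1+i)^n − 1] / i × (1+i) = 4750 · 315.234623 = 1,497,364.4591
(Beginning-of-period payments → annuity-due factor ×(1+i).)

CHF 1,497,364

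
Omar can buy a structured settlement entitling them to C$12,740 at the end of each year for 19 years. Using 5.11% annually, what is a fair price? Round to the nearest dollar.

C$152,596

PV = PMT · [1 − (1+i)^(−n)] / i = 12740 · 11.977713 = 152,596.0586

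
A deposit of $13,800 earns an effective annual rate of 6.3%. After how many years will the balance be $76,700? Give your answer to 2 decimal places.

28.07 years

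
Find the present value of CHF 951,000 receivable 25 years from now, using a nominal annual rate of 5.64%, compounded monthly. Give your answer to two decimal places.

CHF 232,948.46

i = 0.0564/12 = 0.0047 per month; n = 25·12 = 300.
PV = 951,000 / (1 + 0.0047)^300 = 951,000 / 4.082448 = 232,948.4575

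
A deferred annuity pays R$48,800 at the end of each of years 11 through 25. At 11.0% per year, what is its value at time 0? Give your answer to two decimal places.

R$123,586.62

Value one period before first payment (t=10): 48800 × [1 − (1+0.11)^(−15)] / 0.11 = 48800 × 7.190870 = 350,914.4353
PV₀ = 350,914.4353 / (1+0.11)^10 = 350,914.4353 / 2.839421 = 123,586.6175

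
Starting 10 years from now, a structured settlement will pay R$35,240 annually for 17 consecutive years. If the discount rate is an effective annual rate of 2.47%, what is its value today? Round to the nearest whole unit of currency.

R$388,903

PV at t=9 (ordinary 17-year annuity): 35240 × a(17|0.0247) = 35240 × 13.746007 = 484,409.2787
PV₀ = 484,409.2787 / (1+0.0247)^9 = 484,409.2787 / 1.245577 = 388,903.4783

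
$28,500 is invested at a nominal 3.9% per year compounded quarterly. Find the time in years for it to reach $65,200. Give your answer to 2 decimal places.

21.32 years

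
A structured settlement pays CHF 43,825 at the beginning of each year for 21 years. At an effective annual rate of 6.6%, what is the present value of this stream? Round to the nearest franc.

Annuity factor a(21|0.066) × (1+i) = 11.931520; PV = 43825 × 11.931520 = 522,898.8561
(Beginning-of-period payments → annuity-due factor ×(1+i).)

CHF 522,899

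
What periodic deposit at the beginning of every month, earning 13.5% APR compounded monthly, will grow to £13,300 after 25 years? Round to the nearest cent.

£5.35

With 12 periods per year: i = 0.01125, n = 300.
PMT = 13300 / ( [(1+0.01125)^300 − 1] / 0.01125 × (1+i) ) = 13300 / 2488.013080 = 5.3456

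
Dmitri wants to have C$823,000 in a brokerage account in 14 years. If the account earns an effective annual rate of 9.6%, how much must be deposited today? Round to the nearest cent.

C$228,061.55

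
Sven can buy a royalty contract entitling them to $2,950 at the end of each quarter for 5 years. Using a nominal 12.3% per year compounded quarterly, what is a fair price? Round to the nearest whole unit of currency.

$43,586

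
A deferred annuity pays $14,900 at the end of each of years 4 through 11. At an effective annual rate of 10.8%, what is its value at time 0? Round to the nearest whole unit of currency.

$56,774

Value one period before first payment (t=3): 14900 × [1 − (1+0.108)^(−8)] / 0.108 = 14900 × 5.183034 = 77,227.2086
PV₀ = 77,227.2086 / (1+0.108)^3 = 77,227.2086 / 1.360252 = 56,774.2043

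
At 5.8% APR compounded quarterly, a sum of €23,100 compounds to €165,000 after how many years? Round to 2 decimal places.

Periodic rate i = 0.058/4 = 0.0145.
(1+i)^n = 165000/23100 = 7.14286, so n = ln 7.14286 / ln 1.0145 = 136.5747 quarters
= 136.5747/4 years

34.14 years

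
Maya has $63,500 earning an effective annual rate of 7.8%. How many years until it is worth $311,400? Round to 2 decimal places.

n = ln(311400/63500) / ln(1+0.078) = ln(4.90394) / 0.075107 = 21.1702 years

21.17 years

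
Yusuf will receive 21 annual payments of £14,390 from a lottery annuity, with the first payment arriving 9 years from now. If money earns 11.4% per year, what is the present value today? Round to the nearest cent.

£47,705.71

Value one period before first payment (t=8): 14390 × [1 − (1+0.114)^(−21)] / 0.114 = 14390 × 7.863051 = 113,149.2992
PV₀ = 113,149.2992 / (1+0.114)^8 = 113,149.2992 / 2.371819 = 47,705.7076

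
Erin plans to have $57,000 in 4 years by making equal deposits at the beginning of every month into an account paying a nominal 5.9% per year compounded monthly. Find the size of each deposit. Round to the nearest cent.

$1,050.62

Periodic rate i = 0.059/12 = 0.00491667; n = 4 × 12 = 48 periods.
FV-annuity factor × (1+i) = 54.253713; PMT = 57000 / 54.253713 = 1,050.6193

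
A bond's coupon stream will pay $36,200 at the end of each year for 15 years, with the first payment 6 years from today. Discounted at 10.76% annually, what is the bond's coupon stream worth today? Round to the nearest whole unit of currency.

$158,253

Value one period before first payment (t=5): 36200 × [1 − (1+0.1076)^(−15)] / 0.1076 = 36200 × 7.287160 = 263,795.1978
Discount back 5 years: 263,795.1978 × (1+0.1076)^(−5) = 263,795.1978 × 0.599909 = 158,253.0722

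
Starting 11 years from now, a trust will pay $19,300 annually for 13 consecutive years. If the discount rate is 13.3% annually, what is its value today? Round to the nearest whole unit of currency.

$33,419

Value one period before first payment (t=10): 19300 × [1 − (1+0.133)^(−13)] / 0.133 = 19300 × 6.035734 = 116,489.6706
Discount back 10 years: 116,489.6706 × (1+0.133)^(−10) = 116,489.6706 × 0.286880 = 33,418.6051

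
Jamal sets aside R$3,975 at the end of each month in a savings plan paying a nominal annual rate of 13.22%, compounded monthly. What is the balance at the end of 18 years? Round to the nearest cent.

R$3,485,835.67

Periodic rate i = 0.1322/12 = 0.0110167; n = 18 × 12 = 216 periods.
FV = 3975 × [(1+0.0110167)^216 − 1] / 0.0110167 = 3975 × 876.939792 = 3,485,835.6741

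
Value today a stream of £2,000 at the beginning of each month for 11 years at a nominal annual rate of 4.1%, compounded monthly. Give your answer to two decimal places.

£212,931.46

i = 0.041/12 = 0.00341667 per month; n = 11·12 = 132.
PV = 2000 × [1 − (1+0.00341667)^(−132)] / 0.00341667 × (1+i) = 2000 × 106.465732 = 212,931.4638
Payments are at the start of each period, so multiply by (1+i).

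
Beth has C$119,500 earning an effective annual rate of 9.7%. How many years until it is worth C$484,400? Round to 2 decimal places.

15.12 years

n = ln(484400/119500) / ln(1+0.097) = ln(4.05356) / 0.092579 = 15.1178 years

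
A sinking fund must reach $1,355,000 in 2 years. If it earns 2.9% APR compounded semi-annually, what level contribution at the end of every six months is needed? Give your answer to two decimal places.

$331,470.57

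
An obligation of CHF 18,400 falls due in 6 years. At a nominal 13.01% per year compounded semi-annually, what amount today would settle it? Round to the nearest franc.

CHF 8,637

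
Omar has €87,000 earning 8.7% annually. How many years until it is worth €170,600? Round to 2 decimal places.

n = ln(170600/87000) / ln(1+0.087) = ln(1.96092) / 0.083422 = 8.0724 years

8.07 years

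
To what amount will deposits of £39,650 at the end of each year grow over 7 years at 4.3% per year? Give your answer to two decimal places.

£316,033.12

Accumulation factor s(7|0.043) = 7.970571; FV = 39650 × 7.970571 = 316,033.1233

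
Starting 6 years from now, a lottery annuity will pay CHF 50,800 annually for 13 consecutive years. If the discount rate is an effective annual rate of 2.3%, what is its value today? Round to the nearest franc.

CHF 504,511

PV at t=5 (ordinary 13-year annuity): 50800 × a(13|0.023) = 50800 × 11.127170 = 565,260.2504
PV₀ = 565,260.2504 / (1+0.023)^5 = 565,260.2504 / 1.120413 = 504,510.5798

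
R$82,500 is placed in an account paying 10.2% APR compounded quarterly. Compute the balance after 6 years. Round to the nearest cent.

With 4 periods per year: i = 0.0255, n = 24.
FV = PV·(1+i)^n = 82,500 × 1.830020 = 150,976.6906

R$150,976.69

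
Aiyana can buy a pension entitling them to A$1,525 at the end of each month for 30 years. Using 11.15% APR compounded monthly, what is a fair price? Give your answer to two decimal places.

A$158,248.38

With 12 periods per year: i = 0.00929167, n = 360.
PV = 1525 × [1 − (1+0.00929167)^(−360)] / 0.00929167 = 1525 × 103.769432 = 158,248.3840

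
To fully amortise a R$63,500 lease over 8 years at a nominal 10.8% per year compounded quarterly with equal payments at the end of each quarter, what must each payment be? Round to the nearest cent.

R$2,988.65

Periodic rate i = 0.108/4 = 0.027; n = 8 × 4 = 32 periods.
PMT = 63500 / ( [1 − (1+0.027)^(−32)] / 0.027 ) = 63500 / 21.247040 = 2,988.6516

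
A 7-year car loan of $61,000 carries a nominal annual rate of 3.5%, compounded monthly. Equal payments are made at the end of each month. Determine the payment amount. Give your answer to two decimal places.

$819.83

Periodic rate i = 0.035/12 = 0.00291667; n = 7 × 12 = 84 periods.
PMT = 61000 / ( [1 − (1+0.00291667)^(−84)] / 0.00291667 ) = 61000 / 74.405589 = 819.8309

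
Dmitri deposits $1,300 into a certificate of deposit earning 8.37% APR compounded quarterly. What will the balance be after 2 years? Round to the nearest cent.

$1,534.24

With 4 periods per year: i = 0.020925, n = 8.
1,300 × (1+0.020925)^8 = 1,300 × 1.180187 = 1,534.2427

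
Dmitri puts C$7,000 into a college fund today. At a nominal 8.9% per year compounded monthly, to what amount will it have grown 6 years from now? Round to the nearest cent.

C$11,916.69

Periodic rate i = 0.089/12 = 0.00741667; n = 6 × 12 = 72 periods.
FV = 7,000 × (1 + 0.00741667)^72 = 11,916.6864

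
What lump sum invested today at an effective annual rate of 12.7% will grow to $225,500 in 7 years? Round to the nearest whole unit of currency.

$97,652

Discount factor = (1+0.127)^(−7) = 0.433045; PV = 225,500 × 0.433045 = 97,651.5484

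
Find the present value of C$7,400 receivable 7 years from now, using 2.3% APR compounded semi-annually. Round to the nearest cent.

C$6,305.35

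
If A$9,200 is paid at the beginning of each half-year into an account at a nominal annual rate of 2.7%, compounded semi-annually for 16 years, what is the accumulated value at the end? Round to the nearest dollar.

A$370,129

With 2 periods per year: i = 0.0135, n = 32.
Accumulation factor s(32|0.0135) × (1+i) = 40.231441; FV = 9200 × 40.231441 = 370,129.2604
(annuity-due: payments at period start, so ×(1+i).)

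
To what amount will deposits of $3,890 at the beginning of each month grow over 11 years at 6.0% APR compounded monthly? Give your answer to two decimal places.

$728,419.00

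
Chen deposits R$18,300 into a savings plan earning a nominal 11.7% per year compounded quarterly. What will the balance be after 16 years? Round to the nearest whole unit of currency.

R$115,821

i = 0.117/4 = 0.02925 per quarter; n = 16·4 = 64.
FV = 18,300 × (1 + 0.02925)^64 = 115,820.9526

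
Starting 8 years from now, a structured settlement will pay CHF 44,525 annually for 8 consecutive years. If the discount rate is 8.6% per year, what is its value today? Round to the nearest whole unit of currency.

CHF 140,405

Value one period before first payment (t=7): 44525 × [1 − (1+0.086)^(−8)] / 0.086 = 44525 × 5.618066 = 250,144.4095
Discount back 7 years: 250,144.4095 × (1+0.086)^(−7) = 250,144.4095 × 0.561295 = 140,404.8224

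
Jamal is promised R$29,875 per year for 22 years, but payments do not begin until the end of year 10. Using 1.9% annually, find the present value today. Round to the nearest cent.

PV at t=9 (ordinary 22-year annuity): 29875 × a(22|0.019) = 29875 × 17.844789 = 533,113.0807
PV₀ = 533,113.0807 / (1+0.019)^9 = 533,113.0807 / 1.184589 = 450,040.5872

R$450,040.59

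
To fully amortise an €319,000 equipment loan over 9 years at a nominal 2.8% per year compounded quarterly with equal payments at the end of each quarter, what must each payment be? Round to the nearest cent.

€10,055.27

Periodic rate i = 0.028/4 = 0.007; n = 9 × 4 = 36 periods.
Annuity-PV factor = 31.724659; PMT = 319000 / 31.724659 = 10,055.2695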